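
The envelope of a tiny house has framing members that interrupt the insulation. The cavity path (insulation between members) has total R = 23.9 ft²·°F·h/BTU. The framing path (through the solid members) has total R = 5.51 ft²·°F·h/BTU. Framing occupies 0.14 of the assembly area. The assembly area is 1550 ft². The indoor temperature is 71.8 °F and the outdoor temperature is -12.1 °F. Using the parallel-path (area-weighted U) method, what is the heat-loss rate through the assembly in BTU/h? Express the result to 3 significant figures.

U_eff = 0.86/23.9 + 0.14/5.51 = 0.03598 + 0.02541 = 0.06139
R_eff = 1/U_eff = 16.29 ft²·°F·h/BTU
Q = 1550 × (71.8 − (-12.1)) / 16.29 = 7984 BTU/h

7980 BTU/h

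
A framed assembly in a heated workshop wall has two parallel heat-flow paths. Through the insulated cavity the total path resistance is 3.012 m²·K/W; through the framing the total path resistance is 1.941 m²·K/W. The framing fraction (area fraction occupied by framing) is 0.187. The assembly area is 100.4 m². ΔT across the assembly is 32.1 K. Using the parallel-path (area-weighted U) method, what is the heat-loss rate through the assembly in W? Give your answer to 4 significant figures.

U_eff = 0.813/3.012 + 0.187/1.941 = 0.26992 + 0.096342 = 0.36626
R_eff = 1/U_eff = 2.7303 m²·K/W
Q = 100.4 × 32.1 / 2.7303 = 1180.4 W

1180 W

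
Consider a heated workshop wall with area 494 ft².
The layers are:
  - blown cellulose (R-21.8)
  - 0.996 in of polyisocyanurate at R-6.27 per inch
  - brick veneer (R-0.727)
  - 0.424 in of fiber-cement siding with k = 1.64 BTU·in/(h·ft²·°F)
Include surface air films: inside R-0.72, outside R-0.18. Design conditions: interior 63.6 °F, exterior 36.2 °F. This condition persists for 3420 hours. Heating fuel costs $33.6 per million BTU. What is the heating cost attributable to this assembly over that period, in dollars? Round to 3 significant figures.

0.996 × 6.27 = 6.245
0.424/1.64 = 0.2585
R_total = 0.72 + 21.8 + 6.245 + 0.727 + 0.2585 + 0.18 = 29.93 ft²·°F·h/BTU
Q = 494 × (63.6 − 36.2) / 29.93 = 452.2 BTU/h
E = 452.2 × 3420 = 1547000 BTU
Cost = 1547000/10⁶ × 33.6 = $51.97

52.0 dollars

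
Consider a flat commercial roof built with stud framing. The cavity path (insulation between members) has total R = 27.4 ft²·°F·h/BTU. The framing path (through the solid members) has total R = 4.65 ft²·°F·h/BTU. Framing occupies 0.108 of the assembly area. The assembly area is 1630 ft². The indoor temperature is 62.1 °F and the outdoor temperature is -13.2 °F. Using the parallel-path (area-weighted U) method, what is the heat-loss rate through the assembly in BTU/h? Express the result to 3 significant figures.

U_eff = 0.892/27.4 + 0.108/4.65 = 0.03255 + 0.02323 = 0.05578
R_eff = 1/U_eff = 17.93 ft²·°F·h/BTU
Q = 1630 × (62.1 − (-13.2)) / 17.93 = 6846 BTU/h

6850 BTU/h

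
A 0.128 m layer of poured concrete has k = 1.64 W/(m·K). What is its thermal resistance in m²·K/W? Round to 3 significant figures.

R = L/k = 0.128/1.64 = 0.07805 m²·K/W

0.0780 m²·K/W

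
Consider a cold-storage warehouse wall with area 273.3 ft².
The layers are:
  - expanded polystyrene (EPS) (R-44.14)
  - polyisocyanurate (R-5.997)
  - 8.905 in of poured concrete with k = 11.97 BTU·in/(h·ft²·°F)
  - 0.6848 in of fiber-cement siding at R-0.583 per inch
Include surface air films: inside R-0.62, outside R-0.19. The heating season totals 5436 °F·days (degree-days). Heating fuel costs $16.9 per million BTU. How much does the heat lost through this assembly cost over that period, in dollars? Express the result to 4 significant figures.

11.57 dollars

8.905/11.97 = 0.74394
0.6848 × 0.583 = 0.39924
R_total = 0.62 + 44.14 + 5.997 + 0.74394 + 0.39924 + 0.19 = 52.09 ft²·°F·h/BTU
E = A × HDD × 24 / R = 273.3 × 5436 × 24 / 52.09 = 684500 BTU
Cost = 684500/10⁶ × 16.9 = $11.568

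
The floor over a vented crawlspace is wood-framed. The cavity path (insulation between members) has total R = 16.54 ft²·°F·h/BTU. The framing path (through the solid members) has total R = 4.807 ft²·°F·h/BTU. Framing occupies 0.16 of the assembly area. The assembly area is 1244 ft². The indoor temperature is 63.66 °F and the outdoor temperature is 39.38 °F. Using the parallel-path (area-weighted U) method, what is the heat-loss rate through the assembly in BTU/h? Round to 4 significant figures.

2539 BTU/h

U_eff = 0.84/16.54 + 0.16/4.807 = 0.050786 + 0.033285 = 0.084071
R_eff = 1/U_eff = 11.895 ft²·°F·h/BTU
Q = 1244 × (63.66 − 39.38) / 11.895 = 2539.3 BTU/h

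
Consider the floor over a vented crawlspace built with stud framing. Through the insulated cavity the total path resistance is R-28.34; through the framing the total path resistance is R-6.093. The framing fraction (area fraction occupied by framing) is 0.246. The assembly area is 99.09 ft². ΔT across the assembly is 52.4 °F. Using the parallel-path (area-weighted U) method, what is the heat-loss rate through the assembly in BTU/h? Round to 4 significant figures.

347.8 BTU/h

U_eff = 0.754/28.34 + 0.246/6.093 = 0.026606 + 0.040374 = 0.06698
R_eff = 1/U_eff = 14.93 ft²·°F·h/BTU
Q = 99.09 × 52.4 / 14.93 = 347.78 BTU/h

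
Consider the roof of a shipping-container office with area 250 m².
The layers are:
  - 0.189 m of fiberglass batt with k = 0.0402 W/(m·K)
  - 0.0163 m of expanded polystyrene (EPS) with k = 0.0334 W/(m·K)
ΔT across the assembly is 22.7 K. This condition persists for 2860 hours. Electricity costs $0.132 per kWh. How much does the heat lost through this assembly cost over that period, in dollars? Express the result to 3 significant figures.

413 dollars

0.189/0.0402 = 4.701
0.0163/0.0334 = 0.488
R_total = 4.701 + 0.488 = 5.19 m²·K/W
Q = 250 × 22.7 / 5.19 = 1094 W
E = 1094 W × 2860 h / 1000 = 3128 kWh
Cost = 3128 × 0.132 = $412.8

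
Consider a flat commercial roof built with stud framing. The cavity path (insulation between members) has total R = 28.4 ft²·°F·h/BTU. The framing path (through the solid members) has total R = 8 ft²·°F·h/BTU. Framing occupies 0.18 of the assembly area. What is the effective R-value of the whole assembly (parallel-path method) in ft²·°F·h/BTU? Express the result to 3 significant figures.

19.5 ft²·°F·h/BTU

U_eff = 0.82/28.4 + 0.18/8 = 0.02887 + 0.0225 = 0.05137
R_eff = 1/U_eff = 19.47 ft²·°F·h/BTU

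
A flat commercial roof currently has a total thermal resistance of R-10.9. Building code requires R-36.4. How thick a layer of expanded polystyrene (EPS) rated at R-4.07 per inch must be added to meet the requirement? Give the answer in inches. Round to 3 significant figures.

ΔR = 36.4 − 10.9 = 25.5 ft²·°F·h/BTU
L = ΔR / (R/in) = 25.5/4.07 = 6.265 in

6.27 in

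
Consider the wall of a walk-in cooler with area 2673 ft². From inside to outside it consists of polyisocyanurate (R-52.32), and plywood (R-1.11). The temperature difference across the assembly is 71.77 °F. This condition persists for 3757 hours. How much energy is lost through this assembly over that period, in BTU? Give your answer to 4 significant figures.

13490000 BTU

R_total = 52.32 + 1.11 = 53.43 ft²·°F·h/BTU
Q = 2673 × 71.77 / 53.43 = 3590.5 BTU/h
E = 3590.5 × 3757 = 13490000 BTU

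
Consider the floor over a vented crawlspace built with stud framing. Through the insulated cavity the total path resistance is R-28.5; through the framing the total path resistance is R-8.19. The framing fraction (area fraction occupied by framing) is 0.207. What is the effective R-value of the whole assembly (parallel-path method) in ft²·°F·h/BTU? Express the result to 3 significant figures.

U_eff = 0.793/28.5 + 0.207/8.19 = 0.02782 + 0.02527 = 0.0531
R_eff = 1/U_eff = 18.83 ft²·°F·h/BTU

18.8 ft²·°F·h/BTU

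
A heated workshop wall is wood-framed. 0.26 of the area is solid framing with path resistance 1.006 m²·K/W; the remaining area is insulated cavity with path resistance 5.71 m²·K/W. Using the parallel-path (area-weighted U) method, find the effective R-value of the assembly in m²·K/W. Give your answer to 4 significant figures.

2.577 m²·K/W

U_eff = 0.74/5.71 + 0.26/1.006 = 0.1296 + 0.25845 = 0.38805
R_eff = 1/U_eff = 2.577 m²·K/W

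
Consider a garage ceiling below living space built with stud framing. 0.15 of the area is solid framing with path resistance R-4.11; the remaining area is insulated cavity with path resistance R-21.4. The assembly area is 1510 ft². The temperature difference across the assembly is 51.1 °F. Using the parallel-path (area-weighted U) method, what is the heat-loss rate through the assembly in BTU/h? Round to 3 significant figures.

U_eff = 0.85/21.4 + 0.15/4.11 = 0.03972 + 0.0365 = 0.07622
R_eff = 1/U_eff = 13.12 ft²·°F·h/BTU
Q = 1510 × 51.1 / 13.12 = 5881 BTU/h

5880 BTU/h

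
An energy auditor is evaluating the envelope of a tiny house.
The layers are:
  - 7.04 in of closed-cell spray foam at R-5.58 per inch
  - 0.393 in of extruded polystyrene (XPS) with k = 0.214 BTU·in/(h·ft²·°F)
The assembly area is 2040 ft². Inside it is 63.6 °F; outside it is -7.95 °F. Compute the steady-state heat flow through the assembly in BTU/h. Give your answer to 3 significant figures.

3550 BTU/h

7.04 × 5.58 = 39.28
0.393/0.214 = 1.836
R_total = 39.28 + 1.836 = 41.12 ft²·°F·h/BTU
Q = A·ΔT/R = 2040 × (63.6 − (-7.95)) / 41.12 = 3550 BTU/h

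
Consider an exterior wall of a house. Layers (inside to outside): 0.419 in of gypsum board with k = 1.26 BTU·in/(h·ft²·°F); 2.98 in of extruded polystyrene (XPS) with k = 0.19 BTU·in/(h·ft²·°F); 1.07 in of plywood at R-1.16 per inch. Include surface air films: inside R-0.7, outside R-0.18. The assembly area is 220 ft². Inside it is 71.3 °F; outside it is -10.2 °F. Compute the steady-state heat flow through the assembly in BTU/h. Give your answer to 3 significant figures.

989 BTU/h

0.419/1.26 = 0.3325
2.98/0.19 = 15.68
1.07 × 1.16 = 1.241
R_total = 0.7 + 0.3325 + 15.68 + 1.241 + 0.18 = 18.14 ft²·°F·h/BTU
Q = A·ΔT/R = 220 × (71.3 − (-10.2)) / 18.14 = 988.5 BTU/h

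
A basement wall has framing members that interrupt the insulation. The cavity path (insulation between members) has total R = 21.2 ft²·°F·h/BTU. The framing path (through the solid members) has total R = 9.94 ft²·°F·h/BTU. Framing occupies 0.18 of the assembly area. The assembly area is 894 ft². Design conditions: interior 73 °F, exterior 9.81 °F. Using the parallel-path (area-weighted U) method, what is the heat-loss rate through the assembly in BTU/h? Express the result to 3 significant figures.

3210 BTU/h

U_eff = 0.82/21.2 + 0.18/9.94 = 0.03868 + 0.01811 = 0.05679
R_eff = 1/U_eff = 17.61 ft²·°F·h/BTU
Q = 894 × (73 − 9.81) / 17.61 = 3208 BTU/h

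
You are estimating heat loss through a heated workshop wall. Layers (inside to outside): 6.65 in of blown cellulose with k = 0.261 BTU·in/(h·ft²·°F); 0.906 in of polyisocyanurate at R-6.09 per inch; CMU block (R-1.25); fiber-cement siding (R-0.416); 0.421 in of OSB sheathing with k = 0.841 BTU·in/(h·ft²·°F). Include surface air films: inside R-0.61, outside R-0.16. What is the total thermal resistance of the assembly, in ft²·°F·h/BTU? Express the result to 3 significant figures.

33.9 ft²·°F·h/BTU

6.65/0.261 = 25.48
0.906 × 6.09 = 5.518
0.421/0.841 = 0.5006
R_total = 0.61 + 25.48 + 5.518 + 1.25 + 0.416 + 0.5006 + 0.16 = 33.93 ft²·°F·h/BTU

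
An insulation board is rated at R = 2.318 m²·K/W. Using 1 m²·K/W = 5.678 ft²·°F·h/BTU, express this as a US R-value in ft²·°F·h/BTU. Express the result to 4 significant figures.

R_US = 2.318 × 5.678 = 13.162

13.16 ft²·°F·h/BTU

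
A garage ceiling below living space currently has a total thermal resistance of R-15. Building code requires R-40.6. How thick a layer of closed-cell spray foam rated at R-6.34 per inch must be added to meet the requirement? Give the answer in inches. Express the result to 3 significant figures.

4.04 in

ΔR = 40.6 − 15 = 25.6 ft²·°F·h/BTU
L = ΔR / (R/in) = 25.6/6.34 = 4.038 in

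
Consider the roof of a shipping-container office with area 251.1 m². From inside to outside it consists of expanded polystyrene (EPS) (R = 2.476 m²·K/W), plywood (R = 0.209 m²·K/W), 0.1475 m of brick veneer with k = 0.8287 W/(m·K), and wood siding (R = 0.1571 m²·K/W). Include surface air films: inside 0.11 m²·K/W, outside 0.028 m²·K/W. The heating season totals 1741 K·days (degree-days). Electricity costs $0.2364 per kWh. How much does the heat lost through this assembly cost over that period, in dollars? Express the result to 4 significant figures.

0.1475/0.8287 = 0.17799
R_total = 0.11 + 2.476 + 0.209 + 0.17799 + 0.1571 + 0.028 = 3.1581 m²·K/W
E = A × HDD × 24 / R / 1000 = 251.1 × 1741 × 24 / 3.1581 / 1000 = 3322.2 kWh
Cost = 3322.2 × 0.2364 = $785.38

785.4 dollars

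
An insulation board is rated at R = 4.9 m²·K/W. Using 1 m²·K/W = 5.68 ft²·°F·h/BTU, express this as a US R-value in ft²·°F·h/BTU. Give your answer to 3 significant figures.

27.8 ft²·°F·h/BTU

R_US = 4.9 × 5.68 = 27.83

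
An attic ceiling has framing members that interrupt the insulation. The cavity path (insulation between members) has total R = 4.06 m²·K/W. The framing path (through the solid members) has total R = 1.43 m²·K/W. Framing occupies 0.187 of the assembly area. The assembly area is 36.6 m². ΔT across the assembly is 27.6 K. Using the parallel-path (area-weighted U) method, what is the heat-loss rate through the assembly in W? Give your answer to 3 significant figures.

U_eff = 0.813/4.06 + 0.187/1.43 = 0.2002 + 0.1308 = 0.331
R_eff = 1/U_eff = 3.021 m²·K/W
Q = 36.6 × 27.6 / 3.021 = 334.4 W

334 W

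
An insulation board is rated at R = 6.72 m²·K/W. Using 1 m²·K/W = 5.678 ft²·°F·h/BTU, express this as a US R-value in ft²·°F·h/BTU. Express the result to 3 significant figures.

R_US = 6.72 × 5.678 = 38.16

38.2 ft²·°F·h/BTU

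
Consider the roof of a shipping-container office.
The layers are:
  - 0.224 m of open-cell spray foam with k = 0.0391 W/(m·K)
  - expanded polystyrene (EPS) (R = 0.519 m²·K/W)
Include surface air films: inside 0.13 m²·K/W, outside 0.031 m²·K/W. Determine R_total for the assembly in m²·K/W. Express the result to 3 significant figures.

0.224/0.0391 = 5.729
R_total = 0.13 + 5.729 + 0.519 + 0.031 = 6.409 m²·K/W

6.41 m²·K/W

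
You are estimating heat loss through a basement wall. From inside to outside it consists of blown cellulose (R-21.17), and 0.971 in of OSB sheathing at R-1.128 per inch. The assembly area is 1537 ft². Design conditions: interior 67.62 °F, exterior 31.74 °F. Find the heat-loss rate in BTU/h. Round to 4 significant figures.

0.971 × 1.128 = 1.0953
R_total = 21.17 + 1.0953 = 22.265 ft²·°F·h/BTU
Q = A·ΔT/R = 1537 × (67.62 − 31.74) / 22.265 = 2476.8 BTU/h

2477 BTU/h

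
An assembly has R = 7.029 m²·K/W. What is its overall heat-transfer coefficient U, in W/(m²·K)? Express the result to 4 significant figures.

0.1423 W/(m²·K)

U = 1/R = 1/7.029 = 0.14227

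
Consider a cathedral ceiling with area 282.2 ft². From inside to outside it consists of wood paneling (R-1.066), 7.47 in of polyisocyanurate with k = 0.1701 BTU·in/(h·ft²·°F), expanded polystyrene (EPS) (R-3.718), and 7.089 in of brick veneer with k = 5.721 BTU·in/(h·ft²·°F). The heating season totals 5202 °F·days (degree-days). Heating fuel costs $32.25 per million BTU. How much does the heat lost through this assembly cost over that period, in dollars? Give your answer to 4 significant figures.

22.75 dollars

7.47/0.1701 = 43.915
7.089/5.721 = 1.2391
R_total = 1.066 + 43.915 + 3.718 + 1.2391 = 49.938 ft²·°F·h/BTU
E = A × HDD × 24 / R = 282.2 × 5202 × 24 / 49.938 = 705510 BTU
Cost = 705510/10⁶ × 32.25 = $22.753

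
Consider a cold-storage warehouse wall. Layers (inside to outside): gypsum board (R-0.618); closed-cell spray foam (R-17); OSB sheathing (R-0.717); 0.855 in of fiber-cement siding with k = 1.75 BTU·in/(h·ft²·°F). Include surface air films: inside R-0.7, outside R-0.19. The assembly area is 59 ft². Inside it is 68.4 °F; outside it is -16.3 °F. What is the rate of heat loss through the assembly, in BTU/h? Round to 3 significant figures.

0.855/1.75 = 0.4886
R_total = 0.7 + 0.618 + 17 + 0.717 + 0.4886 + 0.19 = 19.71 ft²·°F·h/BTU
Q = A·ΔT/R = 59 × (68.4 − (-16.3)) / 19.71 = 253.5 BTU/h

253 BTU/h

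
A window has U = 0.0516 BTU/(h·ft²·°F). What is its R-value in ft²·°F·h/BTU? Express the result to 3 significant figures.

R = 1/U = 1/0.0516 = 19.38

19.4 ft²·°F·h/BTU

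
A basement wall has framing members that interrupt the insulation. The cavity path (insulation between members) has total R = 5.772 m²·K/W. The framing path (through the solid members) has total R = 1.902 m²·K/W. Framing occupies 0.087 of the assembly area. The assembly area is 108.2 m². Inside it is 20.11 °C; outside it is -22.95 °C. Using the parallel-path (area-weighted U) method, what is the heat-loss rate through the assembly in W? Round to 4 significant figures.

U_eff = 0.913/5.772 + 0.087/1.902 = 0.15818 + 0.045741 = 0.20392
R_eff = 1/U_eff = 4.9039 m²·K/W
Q = 108.2 × (20.11 − (-22.95)) / 4.9039 = 950.08 W

950.1 W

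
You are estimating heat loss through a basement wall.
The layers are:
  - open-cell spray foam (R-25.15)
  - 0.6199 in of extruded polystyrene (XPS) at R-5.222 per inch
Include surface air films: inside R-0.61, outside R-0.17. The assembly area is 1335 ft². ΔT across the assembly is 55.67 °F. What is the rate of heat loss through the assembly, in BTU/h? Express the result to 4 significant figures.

0.6199 × 5.222 = 3.2371
R_total = 0.61 + 25.15 + 3.2371 + 0.17 = 29.167 ft²·°F·h/BTU
Q = A·ΔT/R = 1335 × 55.67 / 29.167 = 2548.1 BTU/h

2548 BTU/h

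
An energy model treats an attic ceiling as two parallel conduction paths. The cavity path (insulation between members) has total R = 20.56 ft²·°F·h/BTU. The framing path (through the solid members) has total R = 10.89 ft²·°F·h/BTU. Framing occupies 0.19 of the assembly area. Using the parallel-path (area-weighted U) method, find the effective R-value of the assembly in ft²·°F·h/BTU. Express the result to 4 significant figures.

17.59 ft²·°F·h/BTU

U_eff = 0.81/20.56 + 0.19/10.89 = 0.039397 + 0.017447 = 0.056844
R_eff = 1/U_eff = 17.592 ft²·°F·h/BTU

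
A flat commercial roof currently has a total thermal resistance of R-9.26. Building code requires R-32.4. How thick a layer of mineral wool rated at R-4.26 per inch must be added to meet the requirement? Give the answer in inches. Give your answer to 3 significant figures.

ΔR = 32.4 − 9.26 = 23.14 ft²·°F·h/BTU
L = ΔR / (R/in) = 23.14/4.26 = 5.432 in

5.43 in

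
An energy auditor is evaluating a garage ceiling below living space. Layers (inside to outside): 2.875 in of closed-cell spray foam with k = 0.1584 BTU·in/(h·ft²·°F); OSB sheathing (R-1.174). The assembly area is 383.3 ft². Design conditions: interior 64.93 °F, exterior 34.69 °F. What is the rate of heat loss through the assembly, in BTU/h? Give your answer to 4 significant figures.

2.875/0.1584 = 18.15
R_total = 18.15 + 1.174 = 19.324 ft²·°F·h/BTU
Q = A·ΔT/R = 383.3 × (64.93 − 34.69) / 19.324 = 599.82 BTU/h

599.8 BTU/h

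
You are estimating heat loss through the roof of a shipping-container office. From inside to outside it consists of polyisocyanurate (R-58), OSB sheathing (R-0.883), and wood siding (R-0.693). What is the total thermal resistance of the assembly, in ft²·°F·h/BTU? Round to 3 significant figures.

R_total = 58 + 0.883 + 0.693 = 59.58 ft²·°F·h/BTU

59.6 ft²·°F·h/BTU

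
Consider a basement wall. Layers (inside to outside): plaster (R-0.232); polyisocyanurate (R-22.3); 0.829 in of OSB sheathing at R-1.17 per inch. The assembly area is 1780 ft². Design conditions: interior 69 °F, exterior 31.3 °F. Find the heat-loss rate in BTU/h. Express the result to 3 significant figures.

0.829 × 1.17 = 0.9699
R_total = 0.232 + 22.3 + 0.9699 = 23.5 ft²·°F·h/BTU
Q = A·ΔT/R = 1780 × (69 − 31.3) / 23.5 = 2855 BTU/h

2860 BTU/h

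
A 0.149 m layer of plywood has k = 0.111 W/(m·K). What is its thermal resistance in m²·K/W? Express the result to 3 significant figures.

R = L/k = 0.149/0.111 = 1.342 m²·K/W

1.34 m²·K/W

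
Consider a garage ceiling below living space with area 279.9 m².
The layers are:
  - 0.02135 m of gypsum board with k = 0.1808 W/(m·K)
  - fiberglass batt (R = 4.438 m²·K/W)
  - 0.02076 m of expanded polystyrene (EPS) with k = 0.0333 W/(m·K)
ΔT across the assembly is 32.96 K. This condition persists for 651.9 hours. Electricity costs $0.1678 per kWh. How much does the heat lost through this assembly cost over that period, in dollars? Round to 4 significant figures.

194.8 dollars

0.02135/0.1808 = 0.11809
0.02076/0.0333 = 0.62342
R_total = 0.11809 + 4.438 + 0.62342 = 5.1795 m²·K/W
Q = 279.9 × 32.96 / 5.1795 = 1781.2 W
E = 1781.2 W × 651.9 h / 1000 = 1161.1 kWh
Cost = 1161.1 × 0.1678 = $194.84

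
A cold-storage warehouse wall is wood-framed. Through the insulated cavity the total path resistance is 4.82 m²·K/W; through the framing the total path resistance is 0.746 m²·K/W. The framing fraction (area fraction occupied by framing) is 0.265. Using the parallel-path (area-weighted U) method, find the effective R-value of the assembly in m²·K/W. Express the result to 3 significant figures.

1.97 m²·K/W

U_eff = 0.735/4.82 + 0.265/0.746 = 0.1525 + 0.3552 = 0.5077
R_eff = 1/U_eff = 1.97 m²·K/W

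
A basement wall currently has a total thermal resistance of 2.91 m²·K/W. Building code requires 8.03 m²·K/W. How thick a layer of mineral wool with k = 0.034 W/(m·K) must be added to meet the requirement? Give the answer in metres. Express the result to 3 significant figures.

ΔR = 8.03 − 2.91 = 5.12 m²·K/W
L = ΔR × k = 5.12 × 0.034 = 0.1741 m

0.174 m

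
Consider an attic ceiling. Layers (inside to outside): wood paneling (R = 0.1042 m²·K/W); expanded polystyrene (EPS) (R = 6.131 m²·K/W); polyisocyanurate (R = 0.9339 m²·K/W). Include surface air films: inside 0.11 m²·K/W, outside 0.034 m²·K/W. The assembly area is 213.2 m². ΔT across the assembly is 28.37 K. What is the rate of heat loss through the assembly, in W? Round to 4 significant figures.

R_total = 0.11 + 0.1042 + 6.131 + 0.9339 + 0.034 = 7.3131 m²·K/W
Q = A·ΔT/R = 213.2 × 28.37 / 7.3131 = 827.08 W

827.1 W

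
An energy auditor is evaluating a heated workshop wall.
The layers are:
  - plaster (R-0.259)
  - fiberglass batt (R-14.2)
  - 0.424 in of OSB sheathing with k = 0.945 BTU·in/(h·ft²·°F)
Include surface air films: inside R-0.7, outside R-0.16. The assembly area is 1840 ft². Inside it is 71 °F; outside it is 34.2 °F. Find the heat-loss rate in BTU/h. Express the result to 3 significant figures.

0.424/0.945 = 0.4487
R_total = 0.7 + 0.259 + 14.2 + 0.4487 + 0.16 = 15.77 ft²·°F·h/BTU
Q = A·ΔT/R = 1840 × (71 − 34.2) / 15.77 = 4294 BTU/h

4290 BTU/h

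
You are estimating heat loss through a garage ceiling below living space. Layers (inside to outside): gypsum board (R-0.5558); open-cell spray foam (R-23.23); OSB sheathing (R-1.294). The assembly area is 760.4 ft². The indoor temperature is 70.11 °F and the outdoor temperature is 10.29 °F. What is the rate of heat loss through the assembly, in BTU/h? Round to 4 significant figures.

R_total = 0.5558 + 23.23 + 1.294 = 25.08 ft²·°F·h/BTU
Q = A·ΔT/R = 760.4 × (70.11 − 10.29) / 25.08 = 1813.7 BTU/h

1814 BTU/h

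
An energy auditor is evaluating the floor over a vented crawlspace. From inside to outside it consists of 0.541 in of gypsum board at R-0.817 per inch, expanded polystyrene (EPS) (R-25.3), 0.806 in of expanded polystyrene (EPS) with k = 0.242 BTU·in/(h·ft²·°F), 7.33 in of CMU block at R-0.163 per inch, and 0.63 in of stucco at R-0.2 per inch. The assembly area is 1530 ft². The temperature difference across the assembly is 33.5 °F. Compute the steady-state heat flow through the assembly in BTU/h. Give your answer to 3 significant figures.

1690 BTU/h

0.541 × 0.817 = 0.442
0.806/0.242 = 3.331
7.33 × 0.163 = 1.195
0.63 × 0.2 = 0.126
R_total = 0.442 + 25.3 + 3.331 + 1.195 + 0.126 = 30.39 ft²·°F·h/BTU
Q = A·ΔT/R = 1530 × 33.5 / 30.39 = 1686 BTU/h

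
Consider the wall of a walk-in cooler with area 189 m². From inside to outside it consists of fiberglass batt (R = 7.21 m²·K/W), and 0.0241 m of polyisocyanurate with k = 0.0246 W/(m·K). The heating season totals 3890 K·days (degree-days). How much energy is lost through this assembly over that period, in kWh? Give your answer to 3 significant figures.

2150 kWh

0.0241/0.0246 = 0.9797
R_total = 7.21 + 0.9797 = 8.19 m²·K/W
E = A × HDD × 24 / R / 1000 = 189 × 3890 × 24 / 8.19 / 1000 = 2155 kWh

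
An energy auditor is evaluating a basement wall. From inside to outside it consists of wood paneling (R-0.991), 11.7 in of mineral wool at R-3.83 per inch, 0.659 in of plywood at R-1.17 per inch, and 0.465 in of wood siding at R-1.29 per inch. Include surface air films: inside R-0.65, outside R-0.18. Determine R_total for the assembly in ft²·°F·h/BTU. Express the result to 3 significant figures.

48.0 ft²·°F·h/BTU

11.7 × 3.83 = 44.81
0.659 × 1.17 = 0.771
0.465 × 1.29 = 0.5998
R_total = 0.65 + 0.991 + 44.81 + 0.771 + 0.5998 + 0.18 = 48 ft²·°F·h/BTU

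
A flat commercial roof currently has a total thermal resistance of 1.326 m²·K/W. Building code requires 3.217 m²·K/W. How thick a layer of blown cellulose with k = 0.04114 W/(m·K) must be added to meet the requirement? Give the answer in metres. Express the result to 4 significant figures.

ΔR = 3.217 − 1.326 = 1.891 m²·K/W
L = ΔR × k = 1.891 × 0.04114 = 0.077796 m

0.07780 m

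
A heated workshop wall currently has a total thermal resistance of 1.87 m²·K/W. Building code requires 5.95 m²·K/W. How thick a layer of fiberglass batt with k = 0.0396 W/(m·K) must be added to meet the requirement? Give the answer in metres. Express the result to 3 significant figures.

0.162 m

ΔR = 5.95 − 1.87 = 4.08 m²·K/W
L = ΔR × k = 4.08 × 0.0396 = 0.1616 m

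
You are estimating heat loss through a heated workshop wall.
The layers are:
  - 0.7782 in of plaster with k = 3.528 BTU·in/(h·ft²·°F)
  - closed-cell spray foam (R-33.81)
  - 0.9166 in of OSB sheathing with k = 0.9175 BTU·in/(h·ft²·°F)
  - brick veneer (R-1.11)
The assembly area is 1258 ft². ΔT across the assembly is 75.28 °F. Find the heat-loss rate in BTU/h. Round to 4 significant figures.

0.7782/3.528 = 0.22058
0.9166/0.9175 = 0.99902
R_total = 0.22058 + 33.81 + 0.99902 + 1.11 = 36.14 ft²·°F·h/BTU
Q = A·ΔT/R = 1258 × 75.28 / 36.14 = 2620.5 BTU/h

2620 BTU/h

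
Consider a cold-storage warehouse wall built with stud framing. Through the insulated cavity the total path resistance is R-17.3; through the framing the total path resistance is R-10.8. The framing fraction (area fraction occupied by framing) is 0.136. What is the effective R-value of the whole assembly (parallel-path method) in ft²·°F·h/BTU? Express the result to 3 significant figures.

U_eff = 0.864/17.3 + 0.136/10.8 = 0.04994 + 0.01259 = 0.06253
R_eff = 1/U_eff = 15.99 ft²·°F·h/BTU

16.0 ft²·°F·h/BTU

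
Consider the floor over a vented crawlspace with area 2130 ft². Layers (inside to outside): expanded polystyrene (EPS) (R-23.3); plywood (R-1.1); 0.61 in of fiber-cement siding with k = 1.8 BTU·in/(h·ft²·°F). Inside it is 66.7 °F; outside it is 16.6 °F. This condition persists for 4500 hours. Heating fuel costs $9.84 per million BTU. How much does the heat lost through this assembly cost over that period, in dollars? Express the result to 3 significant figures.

0.61/1.8 = 0.3389
R_total = 23.3 + 1.1 + 0.3389 = 24.74 ft²·°F·h/BTU
Q = 2130 × (66.7 − 16.6) / 24.74 = 4314 BTU/h
E = 4314 × 4500 = 19410000 BTU
Cost = 19410000/10⁶ × 9.84 = $191

191 dollars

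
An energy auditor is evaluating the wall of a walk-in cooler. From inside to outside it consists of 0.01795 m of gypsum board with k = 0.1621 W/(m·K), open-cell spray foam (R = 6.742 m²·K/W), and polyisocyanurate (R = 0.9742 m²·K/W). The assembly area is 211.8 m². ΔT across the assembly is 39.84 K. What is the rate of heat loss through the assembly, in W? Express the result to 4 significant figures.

1078 W

0.01795/0.1621 = 0.11073
R_total = 0.11073 + 6.742 + 0.9742 = 7.8269 m²·K/W
Q = A·ΔT/R = 211.8 × 39.84 / 7.8269 = 1078.1 W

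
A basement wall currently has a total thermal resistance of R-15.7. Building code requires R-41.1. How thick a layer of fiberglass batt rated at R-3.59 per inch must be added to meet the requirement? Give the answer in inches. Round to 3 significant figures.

ΔR = 41.1 − 15.7 = 25.4 ft²·°F·h/BTU
L = ΔR / (R/in) = 25.4/3.59 = 7.075 in

7.08 in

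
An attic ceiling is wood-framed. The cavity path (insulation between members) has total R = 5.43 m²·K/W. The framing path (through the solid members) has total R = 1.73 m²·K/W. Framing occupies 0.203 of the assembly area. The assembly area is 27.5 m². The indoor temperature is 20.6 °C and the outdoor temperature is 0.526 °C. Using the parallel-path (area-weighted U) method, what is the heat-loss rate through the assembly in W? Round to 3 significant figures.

U_eff = 0.797/5.43 + 0.203/1.73 = 0.1468 + 0.1173 = 0.2641
R_eff = 1/U_eff = 3.786 m²·K/W
Q = 27.5 × (20.6 − 0.526) / 3.786 = 145.8 W

146 W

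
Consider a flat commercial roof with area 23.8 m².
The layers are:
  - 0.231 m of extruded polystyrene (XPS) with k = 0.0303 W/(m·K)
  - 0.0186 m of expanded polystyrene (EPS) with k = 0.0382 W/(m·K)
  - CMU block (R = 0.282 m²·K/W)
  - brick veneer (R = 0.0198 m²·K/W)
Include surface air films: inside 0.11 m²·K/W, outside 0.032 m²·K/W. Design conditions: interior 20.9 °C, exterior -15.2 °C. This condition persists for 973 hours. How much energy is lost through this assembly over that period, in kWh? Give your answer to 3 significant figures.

0.231/0.0303 = 7.624
0.0186/0.0382 = 0.4869
R_total = 0.11 + 7.624 + 0.4869 + 0.282 + 0.0198 + 0.032 = 8.554 m²·K/W
Q = 23.8 × (20.9 − (-15.2)) / 8.554 = 100.4 W
E = 100.4 W × 973 h / 1000 = 97.72 kWh

97.7 kWh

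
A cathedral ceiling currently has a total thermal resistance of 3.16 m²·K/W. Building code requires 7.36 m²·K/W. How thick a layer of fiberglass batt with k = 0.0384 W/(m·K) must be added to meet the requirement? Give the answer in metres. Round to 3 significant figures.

ΔR = 7.36 − 3.16 = 4.2 m²·K/W
L = ΔR × k = 4.2 × 0.0384 = 0.1613 m

0.161 m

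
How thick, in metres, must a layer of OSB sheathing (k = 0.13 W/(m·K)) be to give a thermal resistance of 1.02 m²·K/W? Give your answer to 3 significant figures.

L = R·k = 1.02 × 0.13 = 0.1326 m

0.133 m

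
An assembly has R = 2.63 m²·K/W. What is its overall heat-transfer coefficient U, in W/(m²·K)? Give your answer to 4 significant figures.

0.3802 W/(m²·K)

U = 1/R = 1/2.63 = 0.38023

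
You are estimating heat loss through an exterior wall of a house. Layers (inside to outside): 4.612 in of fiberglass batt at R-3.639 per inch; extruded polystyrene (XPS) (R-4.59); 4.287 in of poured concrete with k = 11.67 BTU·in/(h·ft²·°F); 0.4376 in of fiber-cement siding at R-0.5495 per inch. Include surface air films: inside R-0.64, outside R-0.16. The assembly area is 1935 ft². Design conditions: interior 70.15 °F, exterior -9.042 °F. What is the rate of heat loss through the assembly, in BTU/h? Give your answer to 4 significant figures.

4.612 × 3.639 = 16.783
4.287/11.67 = 0.36735
0.4376 × 0.5495 = 0.24046
R_total = 0.64 + 16.783 + 4.59 + 0.36735 + 0.24046 + 0.16 = 22.781 ft²·°F·h/BTU
Q = A·ΔT/R = 1935 × (70.15 − (-9.042)) / 22.781 = 6726.5 BTU/h

6727 BTU/h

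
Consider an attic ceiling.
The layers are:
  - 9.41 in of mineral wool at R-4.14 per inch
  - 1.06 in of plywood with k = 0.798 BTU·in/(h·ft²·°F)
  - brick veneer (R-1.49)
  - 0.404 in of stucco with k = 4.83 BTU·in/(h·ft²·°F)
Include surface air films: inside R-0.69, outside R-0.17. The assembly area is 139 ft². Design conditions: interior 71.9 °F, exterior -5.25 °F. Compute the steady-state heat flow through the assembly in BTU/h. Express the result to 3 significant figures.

9.41 × 4.14 = 38.96
1.06/0.798 = 1.328
0.404/4.83 = 0.08364
R_total = 0.69 + 38.96 + 1.328 + 1.49 + 0.08364 + 0.17 = 42.72 ft²·°F·h/BTU
Q = A·ΔT/R = 139 × (71.9 − (-5.25)) / 42.72 = 251 BTU/h

251 BTU/h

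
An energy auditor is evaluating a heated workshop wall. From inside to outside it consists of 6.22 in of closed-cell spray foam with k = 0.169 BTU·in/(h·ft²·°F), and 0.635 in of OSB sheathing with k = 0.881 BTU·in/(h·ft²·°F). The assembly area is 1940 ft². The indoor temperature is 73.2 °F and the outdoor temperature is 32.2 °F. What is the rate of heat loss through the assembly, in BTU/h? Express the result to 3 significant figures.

6.22/0.169 = 36.8
0.635/0.881 = 0.7208
R_total = 36.8 + 0.7208 = 37.53 ft²·°F·h/BTU
Q = A·ΔT/R = 1940 × (73.2 − 32.2) / 37.53 = 2120 BTU/h

2120 BTU/h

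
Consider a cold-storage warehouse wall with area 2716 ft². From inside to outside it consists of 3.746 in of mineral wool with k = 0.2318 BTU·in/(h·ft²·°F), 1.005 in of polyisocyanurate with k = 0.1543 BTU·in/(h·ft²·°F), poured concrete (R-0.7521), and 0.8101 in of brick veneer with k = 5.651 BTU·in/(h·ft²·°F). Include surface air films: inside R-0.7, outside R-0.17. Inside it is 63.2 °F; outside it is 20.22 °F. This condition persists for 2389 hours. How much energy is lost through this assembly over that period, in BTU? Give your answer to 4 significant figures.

11410000 BTU

3.746/0.2318 = 16.16
1.005/0.1543 = 6.5133
0.8101/5.651 = 0.14336
R_total = 0.7 + 16.16 + 6.5133 + 0.7521 + 0.14336 + 0.17 = 24.439 ft²·°F·h/BTU
Q = 2716 × (63.2 − 20.22) / 24.439 = 4776.5 BTU/h
E = 4776.5 × 2389 = 11411000 BTU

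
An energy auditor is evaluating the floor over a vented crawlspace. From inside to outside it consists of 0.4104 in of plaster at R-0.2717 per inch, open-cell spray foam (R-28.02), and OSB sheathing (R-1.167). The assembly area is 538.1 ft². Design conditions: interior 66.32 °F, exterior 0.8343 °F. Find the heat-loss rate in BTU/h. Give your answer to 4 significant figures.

0.4104 × 0.2717 = 0.11151
R_total = 0.11151 + 28.02 + 1.167 = 29.299 ft²·°F·h/BTU
Q = A·ΔT/R = 538.1 × (66.32 − 0.8343) / 29.299 = 1202.7 BTU/h

1203 BTU/h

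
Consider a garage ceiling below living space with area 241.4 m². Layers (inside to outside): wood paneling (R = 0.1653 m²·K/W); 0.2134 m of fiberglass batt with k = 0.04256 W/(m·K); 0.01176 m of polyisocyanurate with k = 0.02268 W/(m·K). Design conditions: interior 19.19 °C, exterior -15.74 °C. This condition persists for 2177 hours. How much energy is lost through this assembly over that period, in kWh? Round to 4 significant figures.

3222 kWh

0.2134/0.04256 = 5.0141
0.01176/0.02268 = 0.51852
R_total = 0.1653 + 5.0141 + 0.51852 = 5.6979 m²·K/W
Q = 241.4 × (19.19 − (-15.74)) / 5.6979 = 1479.9 W
E = 1479.9 W × 2177 h / 1000 = 3221.6 kWh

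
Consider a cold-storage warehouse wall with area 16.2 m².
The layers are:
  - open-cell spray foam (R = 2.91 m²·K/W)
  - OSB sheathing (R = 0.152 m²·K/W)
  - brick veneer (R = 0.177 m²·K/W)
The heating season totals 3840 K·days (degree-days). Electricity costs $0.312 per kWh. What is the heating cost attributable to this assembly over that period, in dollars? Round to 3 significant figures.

144 dollars

R_total = 2.91 + 0.152 + 0.177 = 3.239 m²·K/W
E = A × HDD × 24 / R / 1000 = 16.2 × 3840 × 24 / 3.239 / 1000 = 460.9 kWh
Cost = 460.9 × 0.312 = $143.8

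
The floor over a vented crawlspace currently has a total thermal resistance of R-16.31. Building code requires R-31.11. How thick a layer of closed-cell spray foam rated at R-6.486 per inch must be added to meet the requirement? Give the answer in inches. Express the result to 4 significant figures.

2.282 in

ΔR = 31.11 − 16.31 = 14.8 ft²·°F·h/BTU
L = ΔR / (R/in) = 14.8/6.486 = 2.2818 in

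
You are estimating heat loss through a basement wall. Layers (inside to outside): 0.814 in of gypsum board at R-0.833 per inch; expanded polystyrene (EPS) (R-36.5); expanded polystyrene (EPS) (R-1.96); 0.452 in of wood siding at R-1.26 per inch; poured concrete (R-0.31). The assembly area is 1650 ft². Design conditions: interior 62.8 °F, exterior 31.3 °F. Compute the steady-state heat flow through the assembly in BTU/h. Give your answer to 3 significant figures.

0.814 × 0.833 = 0.6781
0.452 × 1.26 = 0.5695
R_total = 0.6781 + 36.5 + 1.96 + 0.5695 + 0.31 = 40.02 ft²·°F·h/BTU
Q = A·ΔT/R = 1650 × (62.8 − 31.3) / 40.02 = 1299 BTU/h

1300 BTU/h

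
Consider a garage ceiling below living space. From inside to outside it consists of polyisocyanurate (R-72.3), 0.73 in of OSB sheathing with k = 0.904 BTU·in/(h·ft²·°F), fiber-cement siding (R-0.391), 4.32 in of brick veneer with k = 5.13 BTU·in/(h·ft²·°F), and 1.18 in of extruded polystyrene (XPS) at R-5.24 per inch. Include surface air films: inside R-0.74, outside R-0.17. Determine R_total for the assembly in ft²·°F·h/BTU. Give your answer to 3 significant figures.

81.4 ft²·°F·h/BTU

0.73/0.904 = 0.8075
4.32/5.13 = 0.8421
1.18 × 5.24 = 6.183
R_total = 0.74 + 72.3 + 0.8075 + 0.391 + 0.8421 + 6.183 + 0.17 = 81.43 ft²·°F·h/BTU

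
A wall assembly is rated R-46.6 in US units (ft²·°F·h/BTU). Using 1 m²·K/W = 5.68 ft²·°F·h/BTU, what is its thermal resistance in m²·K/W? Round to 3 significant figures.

8.20 m²·K/W

R_SI = 46.6/5.68 = 8.204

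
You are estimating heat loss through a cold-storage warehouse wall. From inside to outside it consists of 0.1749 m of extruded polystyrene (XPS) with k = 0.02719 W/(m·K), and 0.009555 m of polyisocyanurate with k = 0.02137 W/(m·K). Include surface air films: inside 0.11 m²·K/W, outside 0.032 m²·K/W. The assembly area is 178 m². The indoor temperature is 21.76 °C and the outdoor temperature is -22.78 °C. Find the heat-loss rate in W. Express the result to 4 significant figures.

1129 W

0.1749/0.02719 = 6.4325
0.009555/0.02137 = 0.44712
R_total = 0.11 + 6.4325 + 0.44712 + 0.032 = 7.0216 m²·K/W
Q = A·ΔT/R = 178 × (21.76 − (-22.78)) / 7.0216 = 1129.1 W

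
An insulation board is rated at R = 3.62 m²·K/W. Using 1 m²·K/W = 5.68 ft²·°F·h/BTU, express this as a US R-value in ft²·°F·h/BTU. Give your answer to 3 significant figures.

20.6 ft²·°F·h/BTU

R_US = 3.62 × 5.68 = 20.56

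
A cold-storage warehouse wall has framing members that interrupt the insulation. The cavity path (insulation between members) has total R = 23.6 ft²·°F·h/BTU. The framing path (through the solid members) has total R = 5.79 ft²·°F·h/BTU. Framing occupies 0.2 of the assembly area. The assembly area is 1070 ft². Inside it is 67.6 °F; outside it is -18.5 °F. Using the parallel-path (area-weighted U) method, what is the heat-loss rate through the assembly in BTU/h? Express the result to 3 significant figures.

6310 BTU/h

U_eff = 0.8/23.6 + 0.2/5.79 = 0.0339 + 0.03454 = 0.06844
R_eff = 1/U_eff = 14.61 ft²·°F·h/BTU
Q = 1070 × (67.6 − (-18.5)) / 14.61 = 6305 BTU/h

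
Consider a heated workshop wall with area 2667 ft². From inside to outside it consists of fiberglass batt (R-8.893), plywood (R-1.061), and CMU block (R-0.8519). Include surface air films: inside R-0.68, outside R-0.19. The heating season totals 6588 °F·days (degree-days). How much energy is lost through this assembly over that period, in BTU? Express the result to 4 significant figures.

36120000 BTU

R_total = 0.68 + 8.893 + 1.061 + 0.8519 + 0.19 = 11.676 ft²·°F·h/BTU
E = A × HDD × 24 / R = 2667 × 6588 × 24 / 11.676 = 36116000 BTU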